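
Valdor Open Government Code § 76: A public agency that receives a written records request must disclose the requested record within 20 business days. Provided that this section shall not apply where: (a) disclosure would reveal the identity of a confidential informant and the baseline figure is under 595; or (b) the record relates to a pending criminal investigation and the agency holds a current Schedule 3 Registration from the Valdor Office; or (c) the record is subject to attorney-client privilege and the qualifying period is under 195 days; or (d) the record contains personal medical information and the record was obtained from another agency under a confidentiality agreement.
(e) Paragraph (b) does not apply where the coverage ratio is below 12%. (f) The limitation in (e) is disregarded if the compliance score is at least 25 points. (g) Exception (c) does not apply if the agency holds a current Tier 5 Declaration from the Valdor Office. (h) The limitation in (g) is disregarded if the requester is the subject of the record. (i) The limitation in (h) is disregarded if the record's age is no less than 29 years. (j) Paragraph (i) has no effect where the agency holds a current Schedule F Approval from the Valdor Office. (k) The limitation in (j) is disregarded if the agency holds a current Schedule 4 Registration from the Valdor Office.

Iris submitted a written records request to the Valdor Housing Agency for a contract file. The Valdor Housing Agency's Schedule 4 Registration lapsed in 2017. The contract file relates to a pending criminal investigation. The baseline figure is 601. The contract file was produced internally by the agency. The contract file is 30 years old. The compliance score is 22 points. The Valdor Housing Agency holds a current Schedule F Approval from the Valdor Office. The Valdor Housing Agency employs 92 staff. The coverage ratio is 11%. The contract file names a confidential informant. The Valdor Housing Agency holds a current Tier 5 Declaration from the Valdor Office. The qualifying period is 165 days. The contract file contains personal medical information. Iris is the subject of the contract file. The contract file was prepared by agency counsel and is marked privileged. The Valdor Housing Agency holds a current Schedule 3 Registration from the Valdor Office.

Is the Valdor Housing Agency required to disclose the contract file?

No — exception (c) applies; the Valdor Housing Agency is not required to disclose the contract file.

Exception (a) does not apply: the baseline figure is 601, not under 595.
Exception (b): the contract file relates to a pending investigation; a current Schedule 3 Registration is held — every condition holds. However, paragraphs (e)–(f) must be considered: (e) operates against (b): the coverage ratio is 11%, below the 12% limit. (f), which would lift (e), is inapplicable — the compliance score is 22 points, short of 25 points. (b) is therefore removed.
Exception (c)'s conditions are all satisfied: the contract file is privileged; the qualifying period is 165 days, under the 195 days limit. Applying paragraphs (g)–(k): (g) is engaged (a current Tier 5 Declaration is held), but is displaced by (h): (h) operates against (g): Iris is the subject of the contract file. (i) applies (the record's age is 30 years, meeting the 29 years threshold), but is itself disapplied by (j): (j) operates — a current Schedule F Approval is held. (k) is inapplicable (no current Schedule 4 Registration is held), so (j) stands. So (c) applies.
Exception (d) does not apply: the contract file was produced internally.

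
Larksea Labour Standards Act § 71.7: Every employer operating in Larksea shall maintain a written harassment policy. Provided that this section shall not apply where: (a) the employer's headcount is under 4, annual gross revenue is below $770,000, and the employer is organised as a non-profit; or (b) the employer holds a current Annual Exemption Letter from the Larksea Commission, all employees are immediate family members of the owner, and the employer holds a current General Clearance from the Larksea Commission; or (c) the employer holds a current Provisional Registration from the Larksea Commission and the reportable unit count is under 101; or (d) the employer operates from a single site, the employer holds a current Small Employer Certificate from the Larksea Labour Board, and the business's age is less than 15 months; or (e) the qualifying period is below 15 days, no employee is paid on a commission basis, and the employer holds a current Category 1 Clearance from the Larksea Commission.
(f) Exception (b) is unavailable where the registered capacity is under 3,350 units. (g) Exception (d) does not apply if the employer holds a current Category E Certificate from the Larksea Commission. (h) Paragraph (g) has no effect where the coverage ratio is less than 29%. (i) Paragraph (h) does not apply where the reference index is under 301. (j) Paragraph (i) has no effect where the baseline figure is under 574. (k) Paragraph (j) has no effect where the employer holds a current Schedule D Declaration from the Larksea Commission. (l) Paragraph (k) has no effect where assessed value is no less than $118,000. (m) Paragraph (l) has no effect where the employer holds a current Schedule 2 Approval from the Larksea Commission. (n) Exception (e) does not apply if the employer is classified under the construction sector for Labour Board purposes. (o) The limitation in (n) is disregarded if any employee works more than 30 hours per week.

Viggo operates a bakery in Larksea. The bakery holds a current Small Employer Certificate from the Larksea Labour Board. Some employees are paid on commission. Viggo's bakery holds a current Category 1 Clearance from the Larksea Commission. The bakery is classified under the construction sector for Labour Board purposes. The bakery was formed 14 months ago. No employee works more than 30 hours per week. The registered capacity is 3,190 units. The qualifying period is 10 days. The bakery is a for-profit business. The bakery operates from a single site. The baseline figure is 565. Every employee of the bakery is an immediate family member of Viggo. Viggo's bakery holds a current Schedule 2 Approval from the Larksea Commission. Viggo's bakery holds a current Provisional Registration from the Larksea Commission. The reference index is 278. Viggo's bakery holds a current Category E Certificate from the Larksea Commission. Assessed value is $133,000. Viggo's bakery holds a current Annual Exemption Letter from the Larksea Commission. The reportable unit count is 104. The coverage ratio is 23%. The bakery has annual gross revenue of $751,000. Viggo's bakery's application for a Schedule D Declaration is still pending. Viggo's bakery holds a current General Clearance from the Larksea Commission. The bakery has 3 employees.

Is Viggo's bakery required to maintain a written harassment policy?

No — exception (d) applies; Viggo's bakery is not required to maintain a written harassment policy.

Exception (a) requires that the employer is organised as a non-profit; but the employer is for-profit, so (a) is unavailable.
All of (b)'s requirements are met (a current Annual Exemption Letter is held; every employee is an immediate family member; a current General Clearance is held). Turning to paragraph (f): (f) operates against (b): the registered capacity is 3,190 units, under the 3,350 units limit. Exception (b) does not apply.
Exception (c) fails — the reportable unit count is 104, not under 101.
Exception (d) is satisfied on its face — the employer operates from a single site; a current Small Employer Certificate is held; the business's age is 14 months, less than the 15 months limit. Applying paragraphs (g)–(m): (g) operates (a current Category E Certificate is held), but is set aside by (h): (h) operates against (g): the coverage ratio is 23%, less than the 29% limit. (i) would limit (h) — the reference index is 278, under the 301 limit — but (j) sets (i) aside: (j) operates against (i): the baseline figure is 565, under the 574 limit. (k) is not engaged (no current Schedule D Declaration is held), so (j) stands. So (d) applies.
Exception (e) fails — some employees are paid on commission.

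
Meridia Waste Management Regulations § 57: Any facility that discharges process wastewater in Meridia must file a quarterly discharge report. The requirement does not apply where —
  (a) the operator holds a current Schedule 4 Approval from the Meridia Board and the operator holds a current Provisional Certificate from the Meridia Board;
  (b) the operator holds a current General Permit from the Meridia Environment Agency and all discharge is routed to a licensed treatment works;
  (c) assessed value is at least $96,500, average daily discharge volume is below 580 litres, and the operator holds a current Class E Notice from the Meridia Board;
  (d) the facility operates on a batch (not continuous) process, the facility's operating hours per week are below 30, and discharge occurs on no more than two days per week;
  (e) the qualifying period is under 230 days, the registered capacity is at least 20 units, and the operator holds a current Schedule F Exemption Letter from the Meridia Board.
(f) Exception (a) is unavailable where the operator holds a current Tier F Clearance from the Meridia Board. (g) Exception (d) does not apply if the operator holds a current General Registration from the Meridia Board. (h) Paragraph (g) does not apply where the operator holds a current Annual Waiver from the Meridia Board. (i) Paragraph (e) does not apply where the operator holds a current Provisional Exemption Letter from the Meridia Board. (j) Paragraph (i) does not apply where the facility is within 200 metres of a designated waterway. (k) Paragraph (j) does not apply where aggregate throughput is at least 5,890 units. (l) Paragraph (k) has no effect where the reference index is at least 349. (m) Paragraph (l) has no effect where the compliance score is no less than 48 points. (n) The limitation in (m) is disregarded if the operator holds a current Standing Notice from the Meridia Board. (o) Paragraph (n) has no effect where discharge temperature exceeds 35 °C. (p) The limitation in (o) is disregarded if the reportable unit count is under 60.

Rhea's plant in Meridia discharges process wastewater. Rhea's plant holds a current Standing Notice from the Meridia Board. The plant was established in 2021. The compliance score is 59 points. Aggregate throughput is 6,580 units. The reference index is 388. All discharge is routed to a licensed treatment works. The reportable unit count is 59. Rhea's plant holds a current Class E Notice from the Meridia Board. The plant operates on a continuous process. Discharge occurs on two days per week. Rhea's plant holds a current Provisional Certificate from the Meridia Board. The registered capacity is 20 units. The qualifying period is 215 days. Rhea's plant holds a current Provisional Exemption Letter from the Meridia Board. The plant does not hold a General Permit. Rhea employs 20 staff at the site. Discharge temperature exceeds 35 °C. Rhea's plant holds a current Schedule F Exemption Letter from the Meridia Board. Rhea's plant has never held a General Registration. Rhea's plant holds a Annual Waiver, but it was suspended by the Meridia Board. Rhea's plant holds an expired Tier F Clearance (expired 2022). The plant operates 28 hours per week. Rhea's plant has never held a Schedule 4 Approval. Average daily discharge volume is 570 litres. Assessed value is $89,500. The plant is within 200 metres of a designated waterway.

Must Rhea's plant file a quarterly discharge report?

Exception (a) fails — the Schedule 4 Approval is not current.
Exception (b) requires that the operator holds a current General Permit from the Meridia Environment Agency; but no General Permit is held, so (b) is unavailable.
Exception (c) fails — assessed value is $89,500, short of $96,500.
Exception (d) requires that the facility operates on a batch (not continuous) process; but the facility operates on a continuous process, so (d) is unavailable.
All of (e)'s requirements are met (the qualifying period is 215 days, under the 230 days limit; the registered capacity is 20 units, meeting the 20 units threshold; a current Schedule F Exemption Letter is held). Applying paragraphs (i)–(p): (i) operates (a current Provisional Exemption Letter is held), but is overridden by (j): (j) operates — the plant is within 200 m of a designated waterway. (k) would limit (j) — aggregate throughput is 6,580 units, meeting the 5,890 units threshold — but (l) sets (k) aside: (l) is engaged — the reference index is 388, meeting the 349 threshold. (m) would limit (l) — the compliance score is 59 points, meeting the 48 points threshold — but (n) sets (m) aside: (n) operates against (m): a current Standing Notice is held. (o) is engaged (discharge temperature exceeds 35 °C), but yields to (p): (p) operates — the reportable unit count is 59, under the 60 limit. So (e) applies.

No — exception (e) applies; Rhea's plant is not required to file a quarterly discharge report.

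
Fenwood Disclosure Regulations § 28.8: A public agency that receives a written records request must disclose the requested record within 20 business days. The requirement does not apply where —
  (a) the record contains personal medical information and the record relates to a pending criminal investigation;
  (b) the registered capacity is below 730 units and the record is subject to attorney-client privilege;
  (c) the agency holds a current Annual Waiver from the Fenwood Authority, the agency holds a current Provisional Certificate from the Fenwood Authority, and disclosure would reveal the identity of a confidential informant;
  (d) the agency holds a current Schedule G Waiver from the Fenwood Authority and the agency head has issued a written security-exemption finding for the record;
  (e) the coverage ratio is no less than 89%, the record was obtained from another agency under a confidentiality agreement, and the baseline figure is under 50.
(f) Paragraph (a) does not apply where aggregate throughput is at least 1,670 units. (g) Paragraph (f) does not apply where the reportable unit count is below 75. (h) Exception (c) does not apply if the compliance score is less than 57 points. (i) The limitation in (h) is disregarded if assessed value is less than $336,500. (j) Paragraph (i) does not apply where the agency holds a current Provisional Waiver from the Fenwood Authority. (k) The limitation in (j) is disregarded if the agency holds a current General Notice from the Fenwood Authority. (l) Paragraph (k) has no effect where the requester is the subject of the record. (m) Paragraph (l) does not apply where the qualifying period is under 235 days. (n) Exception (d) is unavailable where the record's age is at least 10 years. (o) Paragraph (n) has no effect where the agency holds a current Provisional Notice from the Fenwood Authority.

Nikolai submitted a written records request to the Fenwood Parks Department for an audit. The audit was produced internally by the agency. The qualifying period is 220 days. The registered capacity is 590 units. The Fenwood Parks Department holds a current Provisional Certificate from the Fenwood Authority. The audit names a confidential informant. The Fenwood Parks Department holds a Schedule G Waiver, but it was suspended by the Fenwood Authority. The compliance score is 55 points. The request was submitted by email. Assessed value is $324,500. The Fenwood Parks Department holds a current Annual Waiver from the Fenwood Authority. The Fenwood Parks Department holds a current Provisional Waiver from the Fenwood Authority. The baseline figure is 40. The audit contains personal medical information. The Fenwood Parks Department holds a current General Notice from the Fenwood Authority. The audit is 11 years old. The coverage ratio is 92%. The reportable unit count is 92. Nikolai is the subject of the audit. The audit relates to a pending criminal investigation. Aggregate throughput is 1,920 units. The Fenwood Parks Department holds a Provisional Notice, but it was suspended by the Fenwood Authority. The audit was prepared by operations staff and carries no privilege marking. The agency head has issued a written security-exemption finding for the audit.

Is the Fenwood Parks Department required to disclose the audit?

No — exception (c) applies; the Fenwood Parks Department is not required to disclose the audit.

Exception (a): the audit contains personal medical information; the audit relates to a pending investigation — every condition holds. But: (f) operates — aggregate throughput is 1,920 units, meeting the 1,670 units threshold. (g), which would lift (f), does not operate here — the reportable unit count is 92, not below 75. So (a) is unavailable.
Exception (b) does not apply: the audit carries no privilege marking.
All of (c)'s requirements are met (a current Annual Waiver is held; a current Provisional Certificate is held; the audit names a confidential informant). Applying paragraphs (h)–(m): (h) operates (the compliance score is 55 points, less than the 57 points limit), but is set aside by (i): (i) operates — assessed value is $324,500, less than the $336,500 limit. (j) operates (a current Provisional Waiver is held), but is itself disapplied by (k): (k) operates against (j): a current General Notice is held. (l) would limit (k) — Nikolai is the subject of the audit — but (m) sets (l) aside: (m) operates against (l): the qualifying period is 220 days, under the 235 days limit. (c) remains available.
Exception (d) does not apply: there is no Schedule G Waiver in force.
Exception (e) requires that the record was obtained from another agency under a confidentiality agreement; but the audit was produced internally, so (e) is unavailable.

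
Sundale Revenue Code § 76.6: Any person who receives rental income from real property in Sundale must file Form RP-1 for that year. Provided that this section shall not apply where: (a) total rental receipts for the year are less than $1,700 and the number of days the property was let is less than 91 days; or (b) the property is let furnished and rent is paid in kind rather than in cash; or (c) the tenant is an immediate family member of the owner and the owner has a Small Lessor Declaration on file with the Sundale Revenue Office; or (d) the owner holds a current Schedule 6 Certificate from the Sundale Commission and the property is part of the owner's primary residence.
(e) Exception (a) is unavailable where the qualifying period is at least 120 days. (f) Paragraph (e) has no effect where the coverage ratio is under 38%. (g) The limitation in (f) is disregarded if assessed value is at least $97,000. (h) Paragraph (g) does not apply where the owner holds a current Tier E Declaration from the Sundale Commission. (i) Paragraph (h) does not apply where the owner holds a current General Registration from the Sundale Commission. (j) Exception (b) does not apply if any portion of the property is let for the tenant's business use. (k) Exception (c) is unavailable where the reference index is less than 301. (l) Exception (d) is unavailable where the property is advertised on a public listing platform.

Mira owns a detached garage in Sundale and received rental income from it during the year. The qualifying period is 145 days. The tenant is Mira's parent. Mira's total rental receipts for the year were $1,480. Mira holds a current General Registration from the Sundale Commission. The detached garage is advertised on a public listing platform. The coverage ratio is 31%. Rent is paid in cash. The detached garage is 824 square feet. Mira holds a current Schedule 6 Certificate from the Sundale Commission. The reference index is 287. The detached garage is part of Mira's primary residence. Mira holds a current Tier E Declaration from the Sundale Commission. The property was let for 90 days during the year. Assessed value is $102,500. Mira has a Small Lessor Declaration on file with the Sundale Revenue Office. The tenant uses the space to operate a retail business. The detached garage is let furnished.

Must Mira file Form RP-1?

All of (a)'s requirements are met (total rental receipts for the year are $1,480, less than the $1,700 limit; the number of days the property was let is 90 days, less than the 91 days limit). Turning to paragraphs (e)–(i): (e) operates against (a): the qualifying period is 145 days, meeting the 120 days threshold. (f) operates (the coverage ratio is 31%, under the 38% limit), but is overridden by (g): (g) operates against (f): assessed value is $102,500, meeting the $97,000 threshold. (h) would limit (g) — a current Tier E Declaration is held — but (i) sets (h) aside: (i) is engaged — a current General Registration is held. Exception (a) does not apply.
Exception (b) requires that rent is paid in kind rather than in cash; but rent is paid in cash, so (b) is unavailable.
Exception (c)'s conditions are all satisfied: the tenant is an immediate family member; a Small Lessor Declaration is on file. Turning to paragraph (k): (k) is triggered — the reference index is 287, less than the 301 limit. Exception (c) does not apply.
Exception (d): a current Schedule 6 Certificate is held; the detached garage is part of the primary residence — every condition holds. Turning to paragraph (l): (l) operates against (d): the property is publicly advertised. So (d) is unavailable.
No exception is made out. Mira falls within the general rule.

Yes — Mira must file Form RP-1.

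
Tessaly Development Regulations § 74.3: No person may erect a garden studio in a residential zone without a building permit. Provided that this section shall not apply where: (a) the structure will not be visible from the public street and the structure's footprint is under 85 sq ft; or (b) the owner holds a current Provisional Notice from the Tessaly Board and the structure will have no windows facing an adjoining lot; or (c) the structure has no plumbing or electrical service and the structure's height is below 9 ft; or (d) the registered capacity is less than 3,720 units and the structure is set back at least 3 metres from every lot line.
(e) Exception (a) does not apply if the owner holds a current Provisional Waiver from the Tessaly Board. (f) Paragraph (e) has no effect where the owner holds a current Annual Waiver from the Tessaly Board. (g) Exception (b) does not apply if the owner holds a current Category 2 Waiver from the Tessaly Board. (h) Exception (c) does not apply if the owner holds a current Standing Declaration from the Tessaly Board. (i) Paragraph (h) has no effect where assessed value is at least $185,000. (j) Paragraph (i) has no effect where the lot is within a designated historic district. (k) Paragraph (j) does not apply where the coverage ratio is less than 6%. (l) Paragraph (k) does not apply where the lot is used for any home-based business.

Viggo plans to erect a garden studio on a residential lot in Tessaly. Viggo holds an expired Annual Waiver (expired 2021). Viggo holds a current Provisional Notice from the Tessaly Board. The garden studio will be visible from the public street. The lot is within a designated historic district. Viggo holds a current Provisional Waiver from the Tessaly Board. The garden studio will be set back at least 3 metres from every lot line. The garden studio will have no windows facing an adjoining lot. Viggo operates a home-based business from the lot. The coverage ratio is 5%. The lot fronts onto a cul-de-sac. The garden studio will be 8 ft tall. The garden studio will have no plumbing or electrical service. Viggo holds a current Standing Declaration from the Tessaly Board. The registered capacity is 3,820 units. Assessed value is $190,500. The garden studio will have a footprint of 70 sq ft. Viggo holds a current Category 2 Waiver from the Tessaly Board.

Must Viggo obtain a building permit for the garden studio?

Exception (a) does not apply: the structure will be visible from the street.
Exception (b) is satisfied on its face — a current Provisional Notice is held; no windows face an adjoining lot. But applying paragraph (g): (g) operates against (b): a current Category 2 Waiver is held. So (b) is unavailable.
Exception (c): there is no plumbing or electrical service; the structure's height is 8 ft, below the 9 ft limit — every condition holds. But applying paragraphs (h)–(l): (h) applies — a current Standing Declaration is held. (i) is triggered (assessed value is $190,500, meeting the $185,000 threshold), but is set aside by (j): (j) operates against (i): the lot is in a historic district. (k) would limit (j) — the coverage ratio is 5%, less than the 6% limit — but (l) sets (k) aside: (l) operates against (k): a home-based business operates on the lot. So (c) is unavailable.
Exception (d) does not apply: the registered capacity is 3,820 units, not less than 3,720 units.
No exception is made out. Viggo falls within the general rule.

Yes — Viggo must obtain a building permit.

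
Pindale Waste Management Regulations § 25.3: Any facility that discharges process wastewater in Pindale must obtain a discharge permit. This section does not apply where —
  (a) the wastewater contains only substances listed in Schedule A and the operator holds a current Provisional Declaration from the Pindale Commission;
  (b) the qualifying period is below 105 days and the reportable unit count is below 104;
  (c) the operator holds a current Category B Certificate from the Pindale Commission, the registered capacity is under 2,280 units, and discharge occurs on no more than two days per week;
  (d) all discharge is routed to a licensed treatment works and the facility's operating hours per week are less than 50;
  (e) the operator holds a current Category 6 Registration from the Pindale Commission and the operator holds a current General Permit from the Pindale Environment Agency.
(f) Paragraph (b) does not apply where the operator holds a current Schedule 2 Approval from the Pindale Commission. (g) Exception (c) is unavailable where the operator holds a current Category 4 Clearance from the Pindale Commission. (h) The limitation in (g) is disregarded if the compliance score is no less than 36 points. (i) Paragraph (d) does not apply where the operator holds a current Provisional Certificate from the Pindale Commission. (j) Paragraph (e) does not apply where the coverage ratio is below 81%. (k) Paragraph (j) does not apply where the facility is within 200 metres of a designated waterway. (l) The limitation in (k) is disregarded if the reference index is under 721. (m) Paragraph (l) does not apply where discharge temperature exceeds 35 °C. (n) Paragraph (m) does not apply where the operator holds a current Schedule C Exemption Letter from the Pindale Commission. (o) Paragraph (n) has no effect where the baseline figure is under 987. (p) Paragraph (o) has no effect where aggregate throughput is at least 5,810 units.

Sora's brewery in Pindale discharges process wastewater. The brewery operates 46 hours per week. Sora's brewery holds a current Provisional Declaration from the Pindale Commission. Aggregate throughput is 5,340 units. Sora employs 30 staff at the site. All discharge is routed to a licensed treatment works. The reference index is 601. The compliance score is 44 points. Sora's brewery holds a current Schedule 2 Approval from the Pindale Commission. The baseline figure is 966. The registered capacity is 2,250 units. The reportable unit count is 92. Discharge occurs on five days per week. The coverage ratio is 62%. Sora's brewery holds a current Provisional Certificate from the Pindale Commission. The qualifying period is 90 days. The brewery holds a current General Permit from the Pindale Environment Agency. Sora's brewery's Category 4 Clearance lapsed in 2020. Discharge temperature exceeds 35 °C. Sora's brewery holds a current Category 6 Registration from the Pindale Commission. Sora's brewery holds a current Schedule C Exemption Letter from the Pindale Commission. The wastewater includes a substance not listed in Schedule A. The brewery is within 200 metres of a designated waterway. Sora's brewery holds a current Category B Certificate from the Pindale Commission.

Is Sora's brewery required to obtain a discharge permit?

No — exception (e) applies; Sora's brewery is not required to obtain a discharge permit.

Exception (a) fails — the wastewater includes a non-Schedule-A substance.
Exception (b)'s conditions are all satisfied: the qualifying period is 90 days, below the 105 days limit; the reportable unit count is 92, below the 104 limit. However, paragraph (f) must be considered: (f) is triggered — a current Schedule 2 Approval is held. So (b) is unavailable.
Exception (c) requires that discharge occurs on no more than two days per week; but discharge occurs on five days per week, so (c) is unavailable.
Exception (d): discharge is routed to a licensed treatment works; the facility's operating hours per week are 46, less than the 50 limit — every condition holds. But applying paragraph (i): (i) operates against (d): a current Provisional Certificate is held. Exception (d) does not apply.
All of (e)'s requirements are met (a current Category 6 Registration is held; a current General Permit is held). Under paragraphs (j)–(p): (j) operates (the coverage ratio is 62%, below the 81% limit), but is overridden by (k): (k) operates against (j): the brewery is within 200 m of a designated waterway. (l) operates (the reference index is 601, under the 721 limit), but yields to (m): (m) operates against (l): discharge temperature exceeds 35 °C. (n) would limit (m) — a current Schedule C Exemption Letter is held — but (o) sets (n) aside: (o) operates against (n): the baseline figure is 966, under the 987 limit. (p), which would lift (o), is not triggered — aggregate throughput is 5,340 units, short of 5,810 units. (e) remains available.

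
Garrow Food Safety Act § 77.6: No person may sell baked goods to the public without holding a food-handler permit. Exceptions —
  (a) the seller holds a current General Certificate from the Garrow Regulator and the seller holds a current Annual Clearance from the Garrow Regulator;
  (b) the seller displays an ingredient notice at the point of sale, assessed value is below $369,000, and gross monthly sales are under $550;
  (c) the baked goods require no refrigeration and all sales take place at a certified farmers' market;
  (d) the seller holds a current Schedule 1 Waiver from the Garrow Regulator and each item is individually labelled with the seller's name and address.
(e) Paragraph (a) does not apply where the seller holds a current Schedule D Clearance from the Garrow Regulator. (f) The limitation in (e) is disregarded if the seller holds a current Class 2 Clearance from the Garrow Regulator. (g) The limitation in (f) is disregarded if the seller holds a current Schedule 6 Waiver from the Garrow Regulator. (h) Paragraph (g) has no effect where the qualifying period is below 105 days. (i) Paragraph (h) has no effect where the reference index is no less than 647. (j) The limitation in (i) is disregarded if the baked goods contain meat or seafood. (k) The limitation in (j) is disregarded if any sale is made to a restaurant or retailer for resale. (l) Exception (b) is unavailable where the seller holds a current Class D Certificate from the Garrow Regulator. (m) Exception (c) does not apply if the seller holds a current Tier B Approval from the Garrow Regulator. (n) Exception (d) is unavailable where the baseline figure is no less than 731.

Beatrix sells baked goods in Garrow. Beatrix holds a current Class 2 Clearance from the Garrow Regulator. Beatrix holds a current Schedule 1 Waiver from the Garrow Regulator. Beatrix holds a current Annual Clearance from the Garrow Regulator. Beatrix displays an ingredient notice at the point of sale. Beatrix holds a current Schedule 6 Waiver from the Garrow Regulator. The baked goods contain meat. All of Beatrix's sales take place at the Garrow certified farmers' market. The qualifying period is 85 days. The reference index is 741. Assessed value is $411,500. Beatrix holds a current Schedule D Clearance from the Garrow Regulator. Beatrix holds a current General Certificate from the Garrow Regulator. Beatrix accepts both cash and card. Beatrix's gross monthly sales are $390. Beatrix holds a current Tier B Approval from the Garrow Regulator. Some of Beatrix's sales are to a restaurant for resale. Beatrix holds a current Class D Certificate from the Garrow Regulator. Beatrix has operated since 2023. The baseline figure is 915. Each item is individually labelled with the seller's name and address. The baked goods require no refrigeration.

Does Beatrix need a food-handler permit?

All of (a)'s requirements are met (a current General Certificate is held; a current Annual Clearance is held). But: (e) operates against (a): a current Schedule D Clearance is held. (f) would limit (e) — a current Class 2 Clearance is held — but (g) sets (f) aside: (g) operates — a current Schedule 6 Waiver is held. (h) would limit (g) — the qualifying period is 85 days, below the 105 days limit — but (i) sets (h) aside: (i) operates — the reference index is 741, meeting the 647 threshold. (j) would limit (i) — the baked goods contain meat — but (k) sets (j) aside: (k) is triggered — some sales are to a restaurant for resale. (a) is therefore removed.
Exception (b) requires that assessed value is below $369,000; but assessed value is $411,500, not below $369,000, so (b) is unavailable.
Exception (c): the baked goods are shelf-stable; all sales are at a certified farmers' market — every condition holds. Turning to paragraph (m): (m) operates against (c): a current Tier B Approval is held. (c) is therefore removed.
All of (d)'s requirements are met (a current Schedule 1 Waiver is held; items are individually labelled). But: (n) operates against (d): the baseline figure is 915, meeting the 731 threshold. So (d) is unavailable.
No exception displaces § 77.6.

Yes — Beatrix must hold a food-handler permit.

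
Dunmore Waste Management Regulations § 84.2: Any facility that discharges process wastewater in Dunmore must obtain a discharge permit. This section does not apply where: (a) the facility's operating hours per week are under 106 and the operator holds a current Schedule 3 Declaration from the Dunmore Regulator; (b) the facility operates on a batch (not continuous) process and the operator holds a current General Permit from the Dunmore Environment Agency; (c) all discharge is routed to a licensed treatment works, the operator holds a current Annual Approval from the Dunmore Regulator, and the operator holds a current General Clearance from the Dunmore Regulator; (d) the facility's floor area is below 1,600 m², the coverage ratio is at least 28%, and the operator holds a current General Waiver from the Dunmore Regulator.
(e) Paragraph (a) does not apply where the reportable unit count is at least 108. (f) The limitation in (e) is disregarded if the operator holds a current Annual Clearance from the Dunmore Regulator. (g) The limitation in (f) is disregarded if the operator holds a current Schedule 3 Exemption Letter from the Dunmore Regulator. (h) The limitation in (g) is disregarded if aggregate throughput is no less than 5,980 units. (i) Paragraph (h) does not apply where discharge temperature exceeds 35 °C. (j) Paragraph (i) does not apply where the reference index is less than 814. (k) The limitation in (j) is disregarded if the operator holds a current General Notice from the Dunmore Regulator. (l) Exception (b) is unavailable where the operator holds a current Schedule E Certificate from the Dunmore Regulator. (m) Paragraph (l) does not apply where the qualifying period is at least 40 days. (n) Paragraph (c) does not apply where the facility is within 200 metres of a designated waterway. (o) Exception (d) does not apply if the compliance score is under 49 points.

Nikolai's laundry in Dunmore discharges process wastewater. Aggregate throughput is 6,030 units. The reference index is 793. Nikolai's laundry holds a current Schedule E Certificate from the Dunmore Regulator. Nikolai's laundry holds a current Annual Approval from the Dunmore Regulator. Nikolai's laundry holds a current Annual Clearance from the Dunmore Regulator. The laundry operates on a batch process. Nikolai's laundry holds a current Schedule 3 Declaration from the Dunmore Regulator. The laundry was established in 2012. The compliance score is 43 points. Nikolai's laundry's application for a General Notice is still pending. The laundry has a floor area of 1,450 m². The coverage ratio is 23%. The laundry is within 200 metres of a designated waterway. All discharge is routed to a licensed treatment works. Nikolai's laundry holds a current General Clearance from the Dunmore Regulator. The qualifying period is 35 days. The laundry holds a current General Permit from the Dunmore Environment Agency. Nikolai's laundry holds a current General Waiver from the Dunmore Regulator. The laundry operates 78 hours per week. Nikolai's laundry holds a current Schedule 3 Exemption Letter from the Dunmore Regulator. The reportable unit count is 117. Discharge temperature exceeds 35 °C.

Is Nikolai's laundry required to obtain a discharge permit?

No — exception (a) applies; Nikolai's laundry is not required to obtain a discharge permit.

Exception (a) is satisfied on its face — the facility's operating hours per week are 78, under the 106 limit; a current Schedule 3 Declaration is held. Considering the limiting provisions: (e) is engaged (the reportable unit count is 117, meeting the 108 threshold), but is overridden by (f): (f) operates against (e): a current Annual Clearance is held. (g) would limit (f) — a current Schedule 3 Exemption Letter is held — but (h) sets (g) aside: (h) operates against (g): aggregate throughput is 6,030 units, meeting the 5,980 units threshold. (i) would limit (h) — discharge temperature exceeds 35 °C — but (j) sets (i) aside: (j) is engaged — the reference index is 793, less than the 814 limit. (k) is inapplicable (the General Notice is not current), so (j) stands. Exception (a) stands.
Exception (b)'s conditions are all satisfied: the facility operates on a batch process; a current General Permit is held. Turning to paragraphs (l)–(m): (l) operates against (b): a current Schedule E Certificate is held. (m) is not engaged (the qualifying period is 35 days, short of 40 days), so (l) stands. (b) is therefore removed.
Exception (c): discharge is routed to a licensed treatment works; a current Annual Approval is held; a current General Clearance is held — every condition holds. However, paragraph (n) must be considered: (n) operates against (c): the laundry is within 200 m of a designated waterway. Exception (c) does not apply.
Exception (d) fails — the coverage ratio is 23%, short of 28%.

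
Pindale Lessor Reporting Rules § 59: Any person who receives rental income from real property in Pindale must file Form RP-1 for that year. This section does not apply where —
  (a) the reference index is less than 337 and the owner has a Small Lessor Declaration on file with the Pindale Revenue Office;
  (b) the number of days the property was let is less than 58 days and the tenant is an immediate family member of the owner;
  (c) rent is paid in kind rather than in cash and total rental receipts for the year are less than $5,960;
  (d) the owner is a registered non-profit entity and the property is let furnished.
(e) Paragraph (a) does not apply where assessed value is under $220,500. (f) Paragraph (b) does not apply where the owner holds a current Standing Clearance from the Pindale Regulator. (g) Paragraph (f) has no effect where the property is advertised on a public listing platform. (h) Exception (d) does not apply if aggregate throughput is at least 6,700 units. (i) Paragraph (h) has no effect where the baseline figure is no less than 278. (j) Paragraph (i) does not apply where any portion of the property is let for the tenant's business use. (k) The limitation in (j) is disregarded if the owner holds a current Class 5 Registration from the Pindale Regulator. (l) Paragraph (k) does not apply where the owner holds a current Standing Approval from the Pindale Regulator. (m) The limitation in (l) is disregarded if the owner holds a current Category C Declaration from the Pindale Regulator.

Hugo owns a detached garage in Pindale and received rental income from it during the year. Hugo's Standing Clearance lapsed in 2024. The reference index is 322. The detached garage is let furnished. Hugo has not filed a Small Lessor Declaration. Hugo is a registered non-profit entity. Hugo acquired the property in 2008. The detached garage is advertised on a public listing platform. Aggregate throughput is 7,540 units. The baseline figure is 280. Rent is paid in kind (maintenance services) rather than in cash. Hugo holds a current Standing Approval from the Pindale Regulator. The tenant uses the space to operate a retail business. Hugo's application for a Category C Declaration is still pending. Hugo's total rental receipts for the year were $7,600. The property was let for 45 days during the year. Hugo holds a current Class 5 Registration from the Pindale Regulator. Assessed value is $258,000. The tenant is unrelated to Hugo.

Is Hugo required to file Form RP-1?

Yes — Hugo must file Form RP-1.

Exception (a) fails — no Small Lessor Declaration is on file.
Exception (b) does not apply: the tenant is unrelated to the owner.
Exception (c) fails — total rental receipts for the year are $7,600, not less than $5,960.
All of (d)'s requirements are met (Hugo is a registered non-profit; the property is let furnished). However, paragraphs (h)–(m) must be considered: (h) operates — aggregate throughput is 7,540 units, meeting the 6,700 units threshold. (i) would limit (h) — the baseline figure is 280, meeting the 278 threshold — but (j) sets (i) aside: (j) applies — the space is let for business use. (k) would limit (j) — a current Class 5 Registration is held — but (l) sets (k) aside: (l) is triggered — a current Standing Approval is held. (m), which would lift (l), is not triggered — the Category C Declaration is not current. So (d) is unavailable.
None of the exceptions is available; § 59 applies in full.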